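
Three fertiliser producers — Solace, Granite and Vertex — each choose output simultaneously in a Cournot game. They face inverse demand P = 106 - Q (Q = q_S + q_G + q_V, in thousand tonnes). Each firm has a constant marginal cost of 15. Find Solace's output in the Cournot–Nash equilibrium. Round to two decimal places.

A representative firm's profit is π_i = q_i(106 - Q) - 15q_i.
First-order condition (treating rivals' output as given): 91 - 2q_i - Σ_{j≠i} q_j = 0.
By symmetry each firm produces the same amount; substituting Σ_{j≠i} q_j = 2q_i yields q_i = 91/4.

22.75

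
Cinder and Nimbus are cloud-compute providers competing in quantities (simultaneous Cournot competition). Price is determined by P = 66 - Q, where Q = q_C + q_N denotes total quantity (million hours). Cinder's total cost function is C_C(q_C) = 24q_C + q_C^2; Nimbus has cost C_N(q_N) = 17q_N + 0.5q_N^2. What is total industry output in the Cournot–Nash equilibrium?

Cinder's profit: π_C = (66 - Q)q_C - (24q_C + q_C²). Setting ∂π_C/∂q_C = 0: 42 - 4q_C - (q_N) = 0.
Nimbus's profit: π_N = (66 - Q)q_N - (17q_N + (1/2)q_N²). Setting ∂π_N/∂q_N = 0: 49 - 3q_N - (q_C) = 0.
Best responses: q_C = (42 - q_N)/4, q_N = (49 - q_C)/3.
Substituting one into the other gives q_C = 7 and q_N = 14.
Total output Q = 7 + 14 = 21.

21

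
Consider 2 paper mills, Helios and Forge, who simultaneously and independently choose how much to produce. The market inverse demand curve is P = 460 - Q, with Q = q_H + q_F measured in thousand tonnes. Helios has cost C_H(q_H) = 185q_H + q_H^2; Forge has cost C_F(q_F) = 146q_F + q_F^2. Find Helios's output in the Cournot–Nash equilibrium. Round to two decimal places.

Helios's profit: π_H = (460 - Q)q_H - (185q_H + q_H²). Setting ∂π_H/∂q_H = 0: 275 - 4q_H - (q_F) = 0.
Forge's first-order condition: 314 - 4q_F - (q_H) = 0.
Rearranging gives the reaction functions q_H = (275 - q_F)/4 and q_F = (314 - q_H)/4.
Solving the pair: q_H = 262/5, q_F = 327/5.

52.40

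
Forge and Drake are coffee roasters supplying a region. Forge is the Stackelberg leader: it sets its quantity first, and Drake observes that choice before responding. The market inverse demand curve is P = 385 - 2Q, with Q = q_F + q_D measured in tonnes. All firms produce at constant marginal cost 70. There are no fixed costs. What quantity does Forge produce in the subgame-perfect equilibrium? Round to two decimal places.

78.75

The follower Drake best-responds to any q_F: π_D = (385 - 2Q)q_D - 70q_D.
Follower FOC: 315 - 2q_F - 4q_D = 0, so q_D(q_F) = (315 - 2q_F)/4.
Forge substitutes q_D(q_F) into its own profit: π_F = q_F(385 - 2q_F - (315 - 2q_F)/2) - 70q_F = (455/2 - q_F)q_F - 70q_F.
The leader's first-order condition 315/2 - 2q_F = 0 yields q_F = 315/4.
Then q_D = (315 - 2·(315/4))/4 = 315/8.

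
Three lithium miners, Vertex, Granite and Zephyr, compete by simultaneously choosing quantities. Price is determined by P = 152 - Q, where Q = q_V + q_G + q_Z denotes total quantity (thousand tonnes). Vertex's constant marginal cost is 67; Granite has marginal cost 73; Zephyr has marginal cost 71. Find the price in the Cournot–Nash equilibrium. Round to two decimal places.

Vertex's profit: π_V = (152 - Q)q_V - (67q_V). Setting ∂π_V/∂q_V = 0: 85 - 2q_V - (q_G + q_Z) = 0.
Granite's first-order condition: 79 - 2q_G - (q_V + q_Z) = 0.
Zephyr's profit: π_Z = (152 - Q)q_Z - (71q_Z). Setting ∂π_Z/∂q_Z = 0: 81 - 2q_Z - (q_V + q_G) = 0.
Adding the 3 conditions: 245 − 2Q − 2Q = 0, i.e. Q = 245/4.
Back-substituting: q_V = (85 − 245/4) = 95/4, q_G = (79 − 245/4) = 71/4, q_Z = (81 − 245/4) = 79/4.
Total output Q = 245/4, so price P = 152 - 245/4 = 363/4.

90.75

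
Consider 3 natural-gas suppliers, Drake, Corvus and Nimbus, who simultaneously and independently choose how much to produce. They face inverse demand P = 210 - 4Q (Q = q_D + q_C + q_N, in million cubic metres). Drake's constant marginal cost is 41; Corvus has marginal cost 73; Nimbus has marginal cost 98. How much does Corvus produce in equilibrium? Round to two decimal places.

8.13

Drake's profit: π_D = (210 - 4Q)q_D - (41q_D). Setting ∂π_D/∂q_D = 0: 169 - 8q_D - 4(q_C + q_N) = 0.
Corvus's profit: π_C = (210 - 4Q)q_C - (73q_C). Setting ∂π_C/∂q_C = 0: 137 - 8q_C - 4(q_D + q_N) = 0.
Nimbus's first-order condition: 112 - 8q_N - 4(q_D + q_C) = 0.
Adding the 3 first-order conditions: 418 − 16Q = 0, so Q = 209/8.
Back-substituting: q_D = (169 − 209/2)/4 = 129/8, q_C = (137 − 209/2)/4 = 65/8, q_N = (112 − 209/2)/4 = 15/8.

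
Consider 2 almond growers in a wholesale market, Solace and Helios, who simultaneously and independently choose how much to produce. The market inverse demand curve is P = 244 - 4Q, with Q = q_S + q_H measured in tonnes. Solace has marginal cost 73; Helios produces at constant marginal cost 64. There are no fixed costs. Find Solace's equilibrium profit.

Solace's profit: π_S = (244 - 4Q)q_S - (73q_S). Setting ∂π_S/∂q_S = 0: 171 - 8q_S - 4(q_H) = 0.
Helios's profit: π_H = (244 - 4Q)q_H - (64q_H). Setting ∂π_H/∂q_H = 0: 180 - 8q_H - 4(q_S) = 0.
So q_S = (171 - 4q_H)/8 and q_H = (180 - 4q_S)/8.
Substituting one into the other gives q_S = 27/2 and q_H = 63/4.
Price P = 244 - 4·(117/4) = 127.
Solace's profit: (127 - 73)·(27/2) = 729.

729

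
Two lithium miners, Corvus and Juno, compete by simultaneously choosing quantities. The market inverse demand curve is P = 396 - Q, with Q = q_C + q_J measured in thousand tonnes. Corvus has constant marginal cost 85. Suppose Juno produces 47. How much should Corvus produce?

132

With the rival's output fixed at 47, Corvus's profit is π_C = (396 - 47 - q_C)q_C - (85q_C) = (349 - q_C)q_C - (85q_C).
∂π_C/∂q_C = 264 - 2q_C = 0, so q_C = 132.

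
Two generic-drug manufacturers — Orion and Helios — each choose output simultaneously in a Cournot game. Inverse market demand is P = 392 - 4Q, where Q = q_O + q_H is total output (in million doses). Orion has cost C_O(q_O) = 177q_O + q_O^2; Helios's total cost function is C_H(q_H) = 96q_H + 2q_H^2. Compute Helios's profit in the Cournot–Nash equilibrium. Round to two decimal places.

2446.38

Orion's profit: π_O = (392 - 4Q)q_O - (177q_O + q_O²). Setting ∂π_O/∂q_O = 0: 215 - 10q_O - 4(q_H) = 0.
Helios's profit: π_H = (392 - 4Q)q_H - (96q_H + 2q_H²). Setting ∂π_H/∂q_H = 0: 296 - 12q_H - 4(q_O) = 0.
Rearranging gives the reaction functions q_O = (215 - 4q_H)/10 and q_H = (296 - 4q_O)/12.
Solving the pair: q_O = 349/26, q_H = 525/26.
Price P = 392 - 4·(437/13) = 257.5385.
Helios's profit: 257.5385·(525/26) - 96·(525/26) - 2(525/26)² = 2446.3757.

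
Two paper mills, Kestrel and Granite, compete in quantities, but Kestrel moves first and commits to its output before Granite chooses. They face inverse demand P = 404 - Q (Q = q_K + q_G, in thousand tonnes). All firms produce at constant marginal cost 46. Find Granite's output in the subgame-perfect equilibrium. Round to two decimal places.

89.50

Solve by backward induction. Given q_K, the follower Granite maximises π_G = (404 - q_K - q_G)q_G - 46q_G.
∂π_G/∂q_G = 358 - q_K - 2q_G = 0 gives the reaction function q_G = (358 - q_K)/2.
The leader anticipates this reaction. Substituting into P = 404 - Q gives P = 225 - (1/2)q_K, so π_K = (225 - (1/2)q_K)q_K - 46q_K.
The leader's first-order condition 179 - q_K = 0 yields q_K = 179.
Then q_G = (358 - 179)/2 = 179/2.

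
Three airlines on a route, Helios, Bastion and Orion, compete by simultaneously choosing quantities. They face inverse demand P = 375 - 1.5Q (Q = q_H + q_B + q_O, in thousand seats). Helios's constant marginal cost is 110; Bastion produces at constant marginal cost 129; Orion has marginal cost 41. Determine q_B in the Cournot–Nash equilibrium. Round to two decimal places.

Helios's profit: π_H = (375 - 1.5Q)q_H - (110q_H). Setting ∂π_H/∂q_H = 0: 265 - 3q_H - (3/2)(q_B + q_O) = 0.
Bastion's first-order condition: 246 - 3q_B - (3/2)(q_H + q_O) = 0.
Orion's first-order condition: 334 - 3q_O - (3/2)(q_H + q_B) = 0.
Summing all 3 equations gives 845 − 6Q = 0, hence Q = 845/6.
Back-substituting: q_H = (265 − 845/4)/(3/2) = 215/6, q_B = (246 − 845/4)/(3/2) = 139/6, q_O = (334 − 845/4)/(3/2) = 491/6.

23.17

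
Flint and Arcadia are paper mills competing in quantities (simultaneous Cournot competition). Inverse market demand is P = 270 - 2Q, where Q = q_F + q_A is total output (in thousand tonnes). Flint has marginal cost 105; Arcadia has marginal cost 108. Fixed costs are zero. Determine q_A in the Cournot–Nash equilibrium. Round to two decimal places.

26.50

Flint's profit: π_F = (270 - 2Q)q_F - (105q_F). Setting ∂π_F/∂q_F = 0: 165 - 4q_F - 2(q_A) = 0.
Arcadia's first-order condition: 162 - 4q_A - 2(q_F) = 0.
Best responses: q_F = (165 - 2q_A)/4, q_A = (162 - 2q_F)/4.
Solving the pair: q_F = 28, q_A = 53/2.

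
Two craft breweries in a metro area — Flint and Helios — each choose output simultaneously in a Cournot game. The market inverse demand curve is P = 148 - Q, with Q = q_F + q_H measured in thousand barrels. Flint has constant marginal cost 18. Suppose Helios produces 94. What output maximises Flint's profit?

18

With the rival's output fixed at 94, Flint's profit is π_F = (148 - 94 - q_F)q_F - (18q_F) = (54 - q_F)q_F - (18q_F).
∂π_F/∂q_F = 36 - 2q_F = 0, so q_F = 18.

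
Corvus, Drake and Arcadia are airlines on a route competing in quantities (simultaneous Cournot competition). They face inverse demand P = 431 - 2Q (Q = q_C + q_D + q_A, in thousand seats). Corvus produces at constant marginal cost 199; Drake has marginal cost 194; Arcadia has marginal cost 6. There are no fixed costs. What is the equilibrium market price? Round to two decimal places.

207.50

Corvus's profit: π_C = (431 - 2Q)q_C - (199q_C). Setting ∂π_C/∂q_C = 0: 232 - 4q_C - 2(q_D + q_A) = 0.
Drake's profit: π_D = (431 - 2Q)q_D - (194q_D). Setting ∂π_D/∂q_D = 0: 237 - 4q_D - 2(q_C + q_A) = 0.
Arcadia's profit: π_A = (431 - 2Q)q_A - (6q_A). Setting ∂π_A/∂q_A = 0: 425 - 4q_A - 2(q_C + q_D) = 0.
Adding the 3 conditions: 894 − 4Q − 4Q = 0, i.e. Q = 447/4.
Back-substituting: q_C = (232 − 447/2)/2 = 17/4, q_D = (237 − 447/2)/2 = 27/4, q_A = (425 − 447/2)/2 = 403/4.
Total output Q = 447/4, so price P = 431 - 2·(447/4) = 415/2.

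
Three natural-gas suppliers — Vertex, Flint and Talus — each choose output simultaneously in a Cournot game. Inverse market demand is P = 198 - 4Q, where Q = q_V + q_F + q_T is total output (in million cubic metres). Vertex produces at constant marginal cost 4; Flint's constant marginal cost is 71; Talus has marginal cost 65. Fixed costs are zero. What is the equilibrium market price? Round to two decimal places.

Vertex's profit: π_V = (198 - 4Q)q_V - (4q_V). Setting ∂π_V/∂q_V = 0: 194 - 8q_V - 4(q_F + q_T) = 0.
Flint's first-order condition: 127 - 8q_F - 4(q_V + q_T) = 0.
Talus's profit: π_T = (198 - 4Q)q_T - (65q_T). Setting ∂π_T/∂q_T = 0: 133 - 8q_T - 4(q_V + q_F) = 0.
Adding the 3 first-order conditions: 454 − 16Q = 0, so Q = 227/8.
Back-substituting: q_V = (194 − 227/2)/4 = 161/8, q_F = (127 − 227/2)/4 = 27/8, q_T = (133 − 227/2)/4 = 39/8.
Total output Q = 227/8, so price P = 198 - 4·(227/8) = 169/2.

84.50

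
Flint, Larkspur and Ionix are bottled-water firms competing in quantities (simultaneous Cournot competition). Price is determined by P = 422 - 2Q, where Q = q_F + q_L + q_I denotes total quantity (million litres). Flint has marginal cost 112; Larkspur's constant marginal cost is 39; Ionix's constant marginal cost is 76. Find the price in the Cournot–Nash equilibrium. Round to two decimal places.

162.25

Flint's profit: π_F = (422 - 2Q)q_F - (112q_F). Setting ∂π_F/∂q_F = 0: 310 - 4q_F - 2(q_L + q_I) = 0.
Larkspur's first-order condition: 383 - 4q_L - 2(q_F + q_I) = 0.
Ionix's first-order condition: 346 - 4q_I - 2(q_F + q_L) = 0.
Adding the 3 conditions: 1039 − 4Q − 4Q = 0, i.e. Q = 1039/8.
Back-substituting: q_F = (310 − 1039/4)/2 = 201/8, q_L = (383 − 1039/4)/2 = 493/8, q_I = (346 − 1039/4)/2 = 345/8.
Total output Q = 1039/8, so price P = 422 - 2·(1039/8) = 649/4.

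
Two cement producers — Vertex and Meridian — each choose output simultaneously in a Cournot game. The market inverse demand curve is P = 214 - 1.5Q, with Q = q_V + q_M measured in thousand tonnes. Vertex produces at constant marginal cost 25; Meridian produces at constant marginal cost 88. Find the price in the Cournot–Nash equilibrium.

Vertex's profit: π_V = (214 - 1.5Q)q_V - (25q_V). Setting ∂π_V/∂q_V = 0: 189 - 3q_V - (3/2)(q_M) = 0.
Meridian's first-order condition: 126 - 3q_M - (3/2)(q_V) = 0.
Rearranging gives the reaction functions q_V = (189 - (3/2)q_M)/3 and q_M = (126 - (3/2)q_V)/3.
Solving the pair: q_V = 56, q_M = 14.
Total output Q = 70, so price P = 214 - (3/2)·70 = 109.

109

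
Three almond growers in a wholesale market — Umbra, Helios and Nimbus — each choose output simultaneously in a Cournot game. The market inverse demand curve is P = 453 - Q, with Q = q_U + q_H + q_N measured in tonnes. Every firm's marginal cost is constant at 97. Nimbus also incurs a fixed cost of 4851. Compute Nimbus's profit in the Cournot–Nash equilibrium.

3070

A representative firm's profit is π_i = q_i(453 - Q) - 97q_i.
Setting ∂π_i/∂q_i = 0 with rivals' quantities fixed: 356 - 2q_i - Σ_{j≠i} q_j = 0.
With identical firms every q_j equals q_i, so Σ_{j≠i} q_j = 2q_i and 356 = 4q_i, giving q_i = 89.
Price P = 453 - 267 = 186.
Nimbus's profit: (186 - 97)·89 - 4851 = 3070.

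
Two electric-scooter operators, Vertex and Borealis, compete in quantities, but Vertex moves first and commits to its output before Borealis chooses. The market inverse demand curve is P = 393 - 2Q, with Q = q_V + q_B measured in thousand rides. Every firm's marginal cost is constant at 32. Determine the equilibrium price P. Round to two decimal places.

Solve by backward induction. Given q_V, the follower Borealis maximises π_B = (393 - 2q_V - 2q_B)q_B - 32q_B.
Follower FOC: 361 - 2q_V - 4q_B = 0, so q_B(q_V) = (361 - 2q_V)/4.
The leader anticipates this reaction. Substituting into P = 393 - 2Q gives P = 425/2 - q_V, so π_V = (425/2 - q_V)q_V - 32q_V.
Maximising: ∂π_V/∂q_V = 361/2 - 2q_V = 0, giving q_V = 361/4.
Then q_B = (361 - 2·(361/4))/4 = 361/8.
Total output Q = 1083/8, so price P = 393 - 2·(1083/8) = 489/4.

122.25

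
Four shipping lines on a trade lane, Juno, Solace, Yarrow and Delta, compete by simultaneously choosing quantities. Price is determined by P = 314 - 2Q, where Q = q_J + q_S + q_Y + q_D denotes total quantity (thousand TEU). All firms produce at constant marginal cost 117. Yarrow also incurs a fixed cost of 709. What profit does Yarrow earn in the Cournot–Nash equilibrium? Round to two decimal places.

A representative firm's profit is π_i = q_i(314 - 2Q) - 117q_i.
First-order condition (treating rivals' output as given): 197 - 4q_i - 2·Σ_{j≠i} q_j = 0.
By symmetry each firm produces the same amount; substituting Σ_{j≠i} q_j = 3q_i yields q_i = 197/10.
Price P = 314 - 2·(394/5) = 782/5.
Yarrow's profit: (782/5 - 117)·(197/10) - 709 = 67.1800.

67.18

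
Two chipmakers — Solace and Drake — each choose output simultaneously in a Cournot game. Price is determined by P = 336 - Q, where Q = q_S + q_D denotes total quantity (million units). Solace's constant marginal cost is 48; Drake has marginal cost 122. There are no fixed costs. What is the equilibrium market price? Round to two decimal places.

Solace's profit: π_S = (336 - Q)q_S - (48q_S). Setting ∂π_S/∂q_S = 0: 288 - 2q_S - (q_D) = 0.
Drake's profit: π_D = (336 - Q)q_D - (122q_D). Setting ∂π_D/∂q_D = 0: 214 - 2q_D - (q_S) = 0.
So q_S = (288 - q_D)/2 and q_D = (214 - q_S)/2.
Substituting one into the other gives q_S = 362/3 and q_D = 140/3.
Total output Q = 502/3, so price P = 336 - 502/3 = 506/3.

168.67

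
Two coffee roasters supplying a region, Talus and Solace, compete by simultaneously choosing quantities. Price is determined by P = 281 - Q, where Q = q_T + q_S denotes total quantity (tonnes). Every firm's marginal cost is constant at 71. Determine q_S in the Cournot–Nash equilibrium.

70

A representative firm's profit is π_i = q_i(281 - Q) - 71q_i.
Setting ∂π_i/∂q_i = 0 with rivals' quantities fixed: 210 - 2q_i - q_j = 0.
With identical firms every q_j equals q_i, so q_j = q_i and 210 = 3q_i, giving q_i = 70.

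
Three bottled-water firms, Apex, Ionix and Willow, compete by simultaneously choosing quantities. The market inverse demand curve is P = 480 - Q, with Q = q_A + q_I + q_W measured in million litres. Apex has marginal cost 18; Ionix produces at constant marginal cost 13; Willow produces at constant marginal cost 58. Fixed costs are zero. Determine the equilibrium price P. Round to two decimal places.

Apex's profit: π_A = (480 - Q)q_A - (18q_A). Setting ∂π_A/∂q_A = 0: 462 - 2q_A - (q_I + q_W) = 0.
Ionix's first-order condition: 467 - 2q_I - (q_A + q_W) = 0.
Willow's profit: π_W = (480 - Q)q_W - (58q_W). Setting ∂π_W/∂q_W = 0: 422 - 2q_W - (q_A + q_I) = 0.
Adding the 3 conditions: 1351 − 2Q − 2Q = 0, i.e. Q = 1351/4.
Back-substituting: q_A = (462 − 1351/4) = 497/4, q_I = (467 − 1351/4) = 517/4, q_W = (422 − 1351/4) = 337/4.
Total output Q = 1351/4, so price P = 480 - 1351/4 = 569/4.

142.25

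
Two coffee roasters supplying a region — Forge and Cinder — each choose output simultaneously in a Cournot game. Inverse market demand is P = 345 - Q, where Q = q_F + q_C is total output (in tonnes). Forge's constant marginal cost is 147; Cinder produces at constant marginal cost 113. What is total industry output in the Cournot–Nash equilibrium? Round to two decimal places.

Forge's profit: π_F = (345 - Q)q_F - (147q_F). Setting ∂π_F/∂q_F = 0: 198 - 2q_F - (q_C) = 0.
Cinder's first-order condition: 232 - 2q_C - (q_F) = 0.
So q_F = (198 - q_C)/2 and q_C = (232 - q_F)/2.
Solving the pair: q_F = 164/3, q_C = 266/3.
Total output Q = 164/3 + 266/3 = 430/3.

143.33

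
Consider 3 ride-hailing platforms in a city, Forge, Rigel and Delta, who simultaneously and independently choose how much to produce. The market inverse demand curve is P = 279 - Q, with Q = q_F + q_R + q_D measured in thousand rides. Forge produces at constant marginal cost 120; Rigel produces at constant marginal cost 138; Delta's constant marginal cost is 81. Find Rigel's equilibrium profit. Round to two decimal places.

Forge's profit: π_F = (279 - Q)q_F - (120q_F). Setting ∂π_F/∂q_F = 0: 159 - 2q_F - (q_R + q_D) = 0.
Rigel's first-order condition: 141 - 2q_R - (q_F + q_D) = 0.
Delta's first-order condition: 198 - 2q_D - (q_F + q_R) = 0.
Adding the 3 first-order conditions: 498 − 4Q = 0, so Q = 249/2.
Back-substituting: q_F = (159 − 249/2) = 69/2, q_R = (141 − 249/2) = 33/2, q_D = (198 − 249/2) = 147/2.
Price P = 279 - 249/2 = 309/2.
Rigel's profit: (309/2 - 138)·(33/2) = 1089/4.

272.25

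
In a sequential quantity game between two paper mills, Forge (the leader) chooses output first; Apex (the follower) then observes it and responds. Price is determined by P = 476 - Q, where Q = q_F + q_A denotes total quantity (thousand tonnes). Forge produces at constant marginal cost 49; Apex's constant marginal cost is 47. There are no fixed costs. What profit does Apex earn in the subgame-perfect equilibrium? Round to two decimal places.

Solve by backward induction. Given q_F, the follower Apex maximises π_A = (476 - q_F - q_A)q_A - 47q_A.
Setting the follower's marginal profit to zero, 429 - q_F - 2q_A = 0, i.e. q_A = (429 - q_F)/2.
Forge substitutes q_A(q_F) into its own profit: π_F = q_F(476 - q_F - (429 - q_F)/2) - 49q_F = (523/2 - (1/2)q_F)q_F - 49q_F.
Leader FOC: 425/2 - q_F = 0, so q_F = 425/2.
Then q_A = (429 - 425/2)/2 = 433/4.
Price P = 476 - 1283/4 = 621/4.
Apex's profit: (621/4 - 47)·(433/4) = 11718.0625.

11718.06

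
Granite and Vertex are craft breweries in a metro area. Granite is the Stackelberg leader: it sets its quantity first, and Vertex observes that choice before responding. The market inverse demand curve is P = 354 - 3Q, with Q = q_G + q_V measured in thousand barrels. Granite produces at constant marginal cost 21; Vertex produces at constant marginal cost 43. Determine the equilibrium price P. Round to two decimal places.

Solve by backward induction. Given q_G, the follower Vertex maximises π_V = (354 - 3q_G - 3q_V)q_V - 43q_V.
Setting the follower's marginal profit to zero, 311 - 3q_G - 6q_V = 0, i.e. q_V = (311 - 3q_G)/6.
Granite substitutes q_V(q_G) into its own profit: π_G = q_G(354 - 3q_G - (311 - 3q_G)/2) - 21q_G = (397/2 - (3/2)q_G)q_G - 21q_G.
Maximising: ∂π_G/∂q_G = 355/2 - 3q_G = 0, giving q_G = 355/6.
Then q_V = (311 - 3·(355/6))/6 = 89/4.
Total output Q = 977/12, so price P = 354 - 3·(977/12) = 439/4.

109.75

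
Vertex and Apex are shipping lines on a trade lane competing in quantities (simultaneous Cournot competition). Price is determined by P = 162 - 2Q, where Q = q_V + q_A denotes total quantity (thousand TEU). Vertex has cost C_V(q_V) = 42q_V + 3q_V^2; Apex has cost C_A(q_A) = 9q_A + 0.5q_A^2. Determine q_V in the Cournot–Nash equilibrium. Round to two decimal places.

6.39

Vertex's profit: π_V = (162 - 2Q)q_V - (42q_V + 3q_V²). Setting ∂π_V/∂q_V = 0: 120 - 10q_V - 2(q_A) = 0.
Apex's first-order condition: 153 - 5q_A - 2(q_V) = 0.
Rearranging gives the reaction functions q_V = (120 - 2q_A)/10 and q_A = (153 - 2q_V)/5.
Substituting one into the other gives q_V = 147/23 and q_A = 645/23.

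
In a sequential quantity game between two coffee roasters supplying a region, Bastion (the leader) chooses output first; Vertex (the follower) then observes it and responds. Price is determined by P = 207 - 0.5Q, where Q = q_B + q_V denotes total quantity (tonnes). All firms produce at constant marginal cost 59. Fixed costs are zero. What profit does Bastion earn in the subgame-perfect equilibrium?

Solve by backward induction. Given q_B, the follower Vertex maximises π_V = (207 - (1/2)q_B - (1/2)q_V)q_V - 59q_V.
Follower FOC: 148 - (1/2)q_B - q_V = 0, so q_V(q_B) = (148 - (1/2)q_B).
Bastion substitutes q_V(q_B) into its own profit: π_B = q_B(207 - (1/2)q_B - (148 - (1/2)q_B)/2) - 59q_B = (133 - (1/4)q_B)q_B - 59q_B.
Maximising: ∂π_B/∂q_B = 74 - (1/2)q_B = 0, giving q_B = 148.
Then q_V = (148 - (1/2)·148) = 74.
Price P = 207 - (1/2)·222 = 96.
Bastion's profit: (96 - 59)·148 = 5476.

5476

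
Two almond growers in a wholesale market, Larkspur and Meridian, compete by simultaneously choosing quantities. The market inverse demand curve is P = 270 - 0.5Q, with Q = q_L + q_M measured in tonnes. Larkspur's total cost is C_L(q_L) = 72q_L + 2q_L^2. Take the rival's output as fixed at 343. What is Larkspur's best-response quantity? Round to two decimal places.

With the rival's output fixed at 343, Larkspur's profit is π_L = (270 - (1/2)·343 - (1/2)q_L)q_L - (72q_L + 2q_L²) = (197/2 - (1/2)q_L)q_L - (72q_L + 2q_L²).
∂π_L/∂q_L = 53/2 - 5q_L = 0, so q_L = 53/10.

5.30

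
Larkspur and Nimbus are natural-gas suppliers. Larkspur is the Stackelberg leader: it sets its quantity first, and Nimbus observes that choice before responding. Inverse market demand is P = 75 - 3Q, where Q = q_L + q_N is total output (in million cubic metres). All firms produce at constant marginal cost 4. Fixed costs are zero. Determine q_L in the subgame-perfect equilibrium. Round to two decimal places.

11.83

The follower Nimbus best-responds to any q_L: π_N = (75 - 3Q)q_N - 4q_N.
Follower FOC: 71 - 3q_L - 6q_N = 0, so q_N(q_L) = (71 - 3q_L)/6.
The leader anticipates this reaction. Substituting into P = 75 - 3Q gives P = 79/2 - (3/2)q_L, so π_L = (79/2 - (3/2)q_L)q_L - 4q_L.
Maximising: ∂π_L/∂q_L = 71/2 - 3q_L = 0, giving q_L = 71/6.
Then q_N = (71 - 3·(71/6))/6 = 71/12.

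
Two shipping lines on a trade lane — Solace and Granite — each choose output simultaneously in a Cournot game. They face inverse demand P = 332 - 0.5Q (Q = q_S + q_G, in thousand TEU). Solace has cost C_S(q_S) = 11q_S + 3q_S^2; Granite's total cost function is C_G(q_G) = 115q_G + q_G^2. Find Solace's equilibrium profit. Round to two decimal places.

Solace's profit: π_S = (332 - 0.5Q)q_S - (11q_S + 3q_S²). Setting ∂π_S/∂q_S = 0: 321 - 7q_S - (1/2)(q_G) = 0.
Granite's profit: π_G = (332 - 0.5Q)q_G - (115q_G + q_G²). Setting ∂π_G/∂q_G = 0: 217 - 3q_G - (1/2)(q_S) = 0.
Rearranging gives the reaction functions q_S = (321 - (1/2)q_G)/7 and q_G = (217 - (1/2)q_S)/3.
Solving the pair: q_S = 41.1807, q_G = 65.4699.
Price P = 332 - (1/2)·106.6506 = 278.6747.
Solace's profit: 278.6747·41.1807 - 11·41.1807 - 3·41.1807² = 5935.4818.

5935.48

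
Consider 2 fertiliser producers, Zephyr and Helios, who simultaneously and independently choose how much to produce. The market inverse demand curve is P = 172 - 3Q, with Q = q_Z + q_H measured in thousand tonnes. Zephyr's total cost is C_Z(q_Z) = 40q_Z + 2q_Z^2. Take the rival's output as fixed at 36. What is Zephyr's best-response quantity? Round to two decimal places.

With the rival's output fixed at 36, Zephyr's profit is π_Z = (172 - 3·36 - 3q_Z)q_Z - (40q_Z + 2q_Z²) = (64 - 3q_Z)q_Z - (40q_Z + 2q_Z²).
∂π_Z/∂q_Z = 24 - 10q_Z = 0, so q_Z = 12/5.

2.40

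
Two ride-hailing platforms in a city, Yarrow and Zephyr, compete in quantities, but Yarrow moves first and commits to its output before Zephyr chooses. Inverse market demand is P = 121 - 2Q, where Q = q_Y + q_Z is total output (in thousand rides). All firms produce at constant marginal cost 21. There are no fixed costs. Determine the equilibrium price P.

46

The follower Zephyr best-responds to any q_Y: π_Z = (121 - 2Q)q_Z - 21q_Z.
Setting the follower's marginal profit to zero, 100 - 2q_Y - 4q_Z = 0, i.e. q_Z = (100 - 2q_Y)/4.
Yarrow substitutes q_Z(q_Y) into its own profit: π_Y = q_Y(121 - 2q_Y - (100 - 2q_Y)/2) - 21q_Y = (71 - q_Y)q_Y - 21q_Y.
The leader's first-order condition 50 - 2q_Y = 0 yields q_Y = 25.
Then q_Z = (100 - 2·25)/4 = 25/2.
Total output Q = 75/2, so price P = 121 - 2·(75/2) = 46.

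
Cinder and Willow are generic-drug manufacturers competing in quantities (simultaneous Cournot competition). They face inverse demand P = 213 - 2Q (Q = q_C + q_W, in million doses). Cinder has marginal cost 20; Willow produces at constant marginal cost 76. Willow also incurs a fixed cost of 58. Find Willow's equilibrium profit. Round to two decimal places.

Cinder's profit: π_C = (213 - 2Q)q_C - (20q_C). Setting ∂π_C/∂q_C = 0: 193 - 4q_C - 2(q_W) = 0.
Willow's profit: π_W = (213 - 2Q)q_W - (76q_W). Setting ∂π_W/∂q_W = 0: 137 - 4q_W - 2(q_C) = 0.
So q_C = (193 - 2q_W)/4 and q_W = (137 - 2q_C)/4.
Solving the pair: q_C = 83/2, q_W = 27/2.
Price P = 213 - 2·55 = 103.
Willow's profit: (103 - 76)·(27/2) - 58 = 613/2.

306.50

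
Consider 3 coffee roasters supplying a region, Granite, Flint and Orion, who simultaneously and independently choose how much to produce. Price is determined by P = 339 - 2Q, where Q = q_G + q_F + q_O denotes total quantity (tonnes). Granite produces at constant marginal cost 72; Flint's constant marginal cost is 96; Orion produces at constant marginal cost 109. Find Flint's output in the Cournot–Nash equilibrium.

29

Granite's profit: π_G = (339 - 2Q)q_G - (72q_G). Setting ∂π_G/∂q_G = 0: 267 - 4q_G - 2(q_F + q_O) = 0.
Flint's profit: π_F = (339 - 2Q)q_F - (96q_F). Setting ∂π_F/∂q_F = 0: 243 - 4q_F - 2(q_G + q_O) = 0.
Orion's first-order condition: 230 - 4q_O - 2(q_G + q_F) = 0.
Adding the 3 conditions: 740 − 4Q − 4Q = 0, i.e. Q = 185/2.
Back-substituting: q_G = (267 − 185)/2 = 41, q_F = (243 − 185)/2 = 29, q_O = (230 − 185)/2 = 45/2.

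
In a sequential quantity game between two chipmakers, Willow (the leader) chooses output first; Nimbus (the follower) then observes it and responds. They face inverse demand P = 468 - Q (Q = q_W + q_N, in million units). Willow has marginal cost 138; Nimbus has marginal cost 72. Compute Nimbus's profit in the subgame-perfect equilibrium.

17424

The follower Nimbus best-responds to any q_W: π_N = (468 - Q)q_N - 72q_N.
Setting the follower's marginal profit to zero, 396 - q_W - 2q_N = 0, i.e. q_N = (396 - q_W)/2.
Willow substitutes q_N(q_W) into its own profit: π_W = q_W(468 - q_W - (396 - q_W)/2) - 138q_W = (270 - (1/2)q_W)q_W - 138q_W.
Leader FOC: 132 - q_W = 0, so q_W = 132.
Then q_N = (396 - 132)/2 = 132.
Price P = 468 - 264 = 204.
Nimbus's profit: (204 - 72)·132 = 17424.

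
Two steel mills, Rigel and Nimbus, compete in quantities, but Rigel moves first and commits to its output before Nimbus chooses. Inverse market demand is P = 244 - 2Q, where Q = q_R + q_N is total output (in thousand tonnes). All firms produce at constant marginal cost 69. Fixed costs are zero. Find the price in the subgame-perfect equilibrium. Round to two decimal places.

Solve by backward induction. Given q_R, the follower Nimbus maximises π_N = (244 - 2q_R - 2q_N)q_N - 69q_N.
Setting the follower's marginal profit to zero, 175 - 2q_R - 4q_N = 0, i.e. q_N = (175 - 2q_R)/4.
The leader anticipates this reaction. Substituting into P = 244 - 2Q gives P = 313/2 - q_R, so π_R = (313/2 - q_R)q_R - 69q_R.
Leader FOC: 175/2 - 2q_R = 0, so q_R = 175/4.
Then q_N = (175 - 2·(175/4))/4 = 175/8.
Total output Q = 525/8, so price P = 244 - 2·(525/8) = 451/4.

112.75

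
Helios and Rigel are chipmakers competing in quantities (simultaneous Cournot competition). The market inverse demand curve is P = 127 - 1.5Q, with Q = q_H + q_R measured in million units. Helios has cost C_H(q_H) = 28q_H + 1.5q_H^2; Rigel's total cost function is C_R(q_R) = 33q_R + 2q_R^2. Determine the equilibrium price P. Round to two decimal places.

Helios's profit: π_H = (127 - 1.5Q)q_H - (28q_H + (3/2)q_H²). Setting ∂π_H/∂q_H = 0: 99 - 6q_H - (3/2)(q_R) = 0.
Rigel's profit: π_R = (127 - 1.5Q)q_R - (33q_R + 2q_R²). Setting ∂π_R/∂q_R = 0: 94 - 7q_R - (3/2)(q_H) = 0.
Rearranging gives the reaction functions q_H = (99 - (3/2)q_R)/6 and q_R = (94 - (3/2)q_H)/7.
Substituting one into the other gives q_H = 736/53 and q_R = 554/53.
Total output Q = 1290/53, so price P = 127 - (3/2)·(1290/53) = 90.4906.

90.49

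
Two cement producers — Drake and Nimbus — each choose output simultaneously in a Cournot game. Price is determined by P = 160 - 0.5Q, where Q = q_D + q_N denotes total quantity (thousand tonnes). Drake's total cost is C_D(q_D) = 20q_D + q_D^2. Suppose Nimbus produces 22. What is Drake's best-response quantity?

With the rival's output fixed at 22, Drake's profit is π_D = (160 - (1/2)·22 - (1/2)q_D)q_D - (20q_D + q_D²) = (149 - (1/2)q_D)q_D - (20q_D + q_D²).
∂π_D/∂q_D = 129 - 3q_D = 0, so q_D = 43.

43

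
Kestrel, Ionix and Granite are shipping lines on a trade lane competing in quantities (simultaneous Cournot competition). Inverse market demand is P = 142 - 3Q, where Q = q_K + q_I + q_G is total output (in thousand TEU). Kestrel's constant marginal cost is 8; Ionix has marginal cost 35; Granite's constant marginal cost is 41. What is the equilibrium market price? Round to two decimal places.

56.50

Kestrel's profit: π_K = (142 - 3Q)q_K - (8q_K). Setting ∂π_K/∂q_K = 0: 134 - 6q_K - 3(q_I + q_G) = 0.
Ionix's profit: π_I = (142 - 3Q)q_I - (35q_I). Setting ∂π_I/∂q_I = 0: 107 - 6q_I - 3(q_K + q_G) = 0.
Granite's profit: π_G = (142 - 3Q)q_G - (41q_G). Setting ∂π_G/∂q_G = 0: 101 - 6q_G - 3(q_K + q_I) = 0.
Adding the 3 first-order conditions: 342 − 12Q = 0, so Q = 57/2.
Back-substituting: q_K = (134 − 171/2)/3 = 97/6, q_I = (107 − 171/2)/3 = 43/6, q_G = (101 − 171/2)/3 = 31/6.
Total output Q = 57/2, so price P = 142 - 3·(57/2) = 113/2.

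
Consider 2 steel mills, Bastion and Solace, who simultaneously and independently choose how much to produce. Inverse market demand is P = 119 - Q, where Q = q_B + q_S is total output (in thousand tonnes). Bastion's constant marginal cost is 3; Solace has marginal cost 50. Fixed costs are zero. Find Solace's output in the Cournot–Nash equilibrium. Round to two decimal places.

7.33

Bastion's profit: π_B = (119 - Q)q_B - (3q_B). Setting ∂π_B/∂q_B = 0: 116 - 2q_B - (q_S) = 0.
Solace's profit: π_S = (119 - Q)q_S - (50q_S). Setting ∂π_S/∂q_S = 0: 69 - 2q_S - (q_B) = 0.
Best responses: q_B = (116 - q_S)/2, q_S = (69 - q_B)/2.
Substituting one into the other gives q_B = 163/3 and q_S = 22/3.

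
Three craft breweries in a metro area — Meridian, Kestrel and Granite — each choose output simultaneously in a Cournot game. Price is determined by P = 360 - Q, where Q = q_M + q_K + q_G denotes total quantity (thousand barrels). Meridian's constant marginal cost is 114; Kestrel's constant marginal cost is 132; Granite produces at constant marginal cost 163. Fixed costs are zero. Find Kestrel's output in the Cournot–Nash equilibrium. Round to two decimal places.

60.25

Meridian's profit: π_M = (360 - Q)q_M - (114q_M). Setting ∂π_M/∂q_M = 0: 246 - 2q_M - (q_K + q_G) = 0.
Kestrel's profit: π_K = (360 - Q)q_K - (132q_K). Setting ∂π_K/∂q_K = 0: 228 - 2q_K - (q_M + q_G) = 0.
Granite's first-order condition: 197 - 2q_G - (q_M + q_K) = 0.
Adding the 3 first-order conditions: 671 − 4Q = 0, so Q = 671/4.
Back-substituting: q_M = (246 − 671/4) = 313/4, q_K = (228 − 671/4) = 241/4, q_G = (197 − 671/4) = 117/4.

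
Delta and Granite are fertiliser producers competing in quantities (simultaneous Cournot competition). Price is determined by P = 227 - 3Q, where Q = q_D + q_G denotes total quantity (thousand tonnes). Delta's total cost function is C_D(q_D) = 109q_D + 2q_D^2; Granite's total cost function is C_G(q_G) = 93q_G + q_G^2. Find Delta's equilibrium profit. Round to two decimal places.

291.37

Delta's profit: π_D = (227 - 3Q)q_D - (109q_D + 2q_D²). Setting ∂π_D/∂q_D = 0: 118 - 10q_D - 3(q_G) = 0.
Granite's first-order condition: 134 - 8q_G - 3(q_D) = 0.
Rearranging gives the reaction functions q_D = (118 - 3q_G)/10 and q_G = (134 - 3q_D)/8.
Substituting one into the other gives q_D = 542/71 and q_G = 986/71.
Price P = 227 - 3·(1528/71) = 162.4366.
Delta's profit: 162.4366·(542/71) - 109·(542/71) - 2(542/71)² = 291.3747.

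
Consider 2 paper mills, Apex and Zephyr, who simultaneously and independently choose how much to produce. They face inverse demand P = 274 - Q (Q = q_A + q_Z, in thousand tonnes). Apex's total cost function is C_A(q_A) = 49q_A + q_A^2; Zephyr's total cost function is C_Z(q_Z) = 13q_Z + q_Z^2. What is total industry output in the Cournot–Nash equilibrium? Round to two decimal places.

97.20

Apex's profit: π_A = (274 - Q)q_A - (49q_A + q_A²). Setting ∂π_A/∂q_A = 0: 225 - 4q_A - (q_Z) = 0.
Zephyr's profit: π_Z = (274 - Q)q_Z - (13q_Z + q_Z²). Setting ∂π_Z/∂q_Z = 0: 261 - 4q_Z - (q_A) = 0.
So q_A = (225 - q_Z)/4 and q_Z = (261 - q_A)/4.
Solving the pair: q_A = 213/5, q_Z = 273/5.
Total output Q = 213/5 + 273/5 = 486/5.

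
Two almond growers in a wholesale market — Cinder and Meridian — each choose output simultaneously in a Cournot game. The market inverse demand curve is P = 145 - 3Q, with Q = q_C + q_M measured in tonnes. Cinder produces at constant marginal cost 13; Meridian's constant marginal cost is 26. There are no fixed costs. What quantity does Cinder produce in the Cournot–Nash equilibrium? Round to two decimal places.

Cinder's profit: π_C = (145 - 3Q)q_C - (13q_C). Setting ∂π_C/∂q_C = 0: 132 - 6q_C - 3(q_M) = 0.
Meridian's first-order condition: 119 - 6q_M - 3(q_C) = 0.
So q_C = (132 - 3q_M)/6 and q_M = (119 - 3q_C)/6.
Substituting one into the other gives q_C = 145/9 and q_M = 106/9.

16.11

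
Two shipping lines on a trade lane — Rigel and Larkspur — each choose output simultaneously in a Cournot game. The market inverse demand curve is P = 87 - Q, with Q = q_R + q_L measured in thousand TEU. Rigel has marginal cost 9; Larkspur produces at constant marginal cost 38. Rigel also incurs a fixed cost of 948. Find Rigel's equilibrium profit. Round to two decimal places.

Rigel's profit: π_R = (87 - Q)q_R - (9q_R). Setting ∂π_R/∂q_R = 0: 78 - 2q_R - (q_L) = 0.
Larkspur's profit: π_L = (87 - Q)q_L - (38q_L). Setting ∂π_L/∂q_L = 0: 49 - 2q_L - (q_R) = 0.
So q_R = (78 - q_L)/2 and q_L = (49 - q_R)/2.
Substituting one into the other gives q_R = 107/3 and q_L = 20/3.
Price P = 87 - 127/3 = 134/3.
Rigel's profit: (134/3 - 9)·(107/3) - 948 = 324.1111.

324.11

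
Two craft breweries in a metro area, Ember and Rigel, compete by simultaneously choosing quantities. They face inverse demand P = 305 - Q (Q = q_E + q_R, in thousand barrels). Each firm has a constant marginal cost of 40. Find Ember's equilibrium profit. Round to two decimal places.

7802.78

Each firm earns π_i = (305 - Q)q_i - 40q_i.
Setting ∂π_i/∂q_i = 0 with rivals' quantities fixed: 265 - 2q_i - q_j = 0.
By symmetry each firm produces the same amount; substituting q_j = q_i yields q_i = 265/3.
Price P = 305 - 530/3 = 385/3.
Ember's profit: (385/3 - 40)·(265/3) = 7802.7778.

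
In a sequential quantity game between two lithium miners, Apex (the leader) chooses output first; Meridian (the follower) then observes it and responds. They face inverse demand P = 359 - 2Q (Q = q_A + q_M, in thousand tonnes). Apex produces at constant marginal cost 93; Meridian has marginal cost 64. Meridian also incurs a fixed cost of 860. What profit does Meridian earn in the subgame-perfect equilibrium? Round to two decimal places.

3034.03

The follower Meridian best-responds to any q_A: π_M = (359 - 2Q)q_M - 64q_M.
∂π_M/∂q_M = 295 - 2q_A - 4q_M = 0 gives the reaction function q_M = (295 - 2q_A)/4.
Apex substitutes q_M(q_A) into its own profit: π_A = q_A(359 - 2q_A - (295 - 2q_A)/2) - 93q_A = (423/2 - q_A)q_A - 93q_A.
The leader's first-order condition 237/2 - 2q_A = 0 yields q_A = 237/4.
Then q_M = (295 - 2·(237/4))/4 = 353/8.
Price P = 359 - 2·(827/8) = 609/4.
Meridian's profit: (609/4 - 64)·(353/8) - 860 = 3034.0313.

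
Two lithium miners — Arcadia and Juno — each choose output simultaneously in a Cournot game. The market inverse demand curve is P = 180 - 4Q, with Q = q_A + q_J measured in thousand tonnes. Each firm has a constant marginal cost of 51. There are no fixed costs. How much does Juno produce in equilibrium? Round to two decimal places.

A representative firm's profit is π_i = q_i(180 - 4Q) - 51q_i.
First-order condition (treating rivals' output as given): 129 - 8q_i - 4q_j = 0.
With identical firms every q_j equals q_i, so q_j = q_i and 129 = 12q_i, giving q_i = 43/4.

10.75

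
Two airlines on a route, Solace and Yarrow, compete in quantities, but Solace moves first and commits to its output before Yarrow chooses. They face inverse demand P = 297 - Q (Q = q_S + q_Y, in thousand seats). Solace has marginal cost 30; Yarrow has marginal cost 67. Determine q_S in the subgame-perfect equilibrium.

The follower Yarrow best-responds to any q_S: π_Y = (297 - Q)q_Y - 67q_Y.
∂π_Y/∂q_Y = 230 - q_S - 2q_Y = 0 gives the reaction function q_Y = (230 - q_S)/2.
The leader anticipates this reaction. Substituting into P = 297 - Q gives P = 182 - (1/2)q_S, so π_S = (182 - (1/2)q_S)q_S - 30q_S.
Leader FOC: 152 - q_S = 0, so q_S = 152.
Then q_Y = (230 - 152)/2 = 39.

152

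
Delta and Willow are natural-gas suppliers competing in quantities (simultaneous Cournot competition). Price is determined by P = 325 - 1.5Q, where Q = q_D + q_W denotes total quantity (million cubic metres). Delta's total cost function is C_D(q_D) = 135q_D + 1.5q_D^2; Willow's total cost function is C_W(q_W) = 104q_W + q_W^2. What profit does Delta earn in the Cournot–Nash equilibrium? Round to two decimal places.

Delta's profit: π_D = (325 - 1.5Q)q_D - (135q_D + (3/2)q_D²). Setting ∂π_D/∂q_D = 0: 190 - 6q_D - (3/2)(q_W) = 0.
Willow's profit: π_W = (325 - 1.5Q)q_W - (104q_W + q_W²). Setting ∂π_W/∂q_W = 0: 221 - 5q_W - (3/2)(q_D) = 0.
So q_D = (190 - (3/2)q_W)/6 and q_W = (221 - (3/2)q_D)/5.
Substituting one into the other gives q_D = 22.2883 and q_W = 1388/37.
Price P = 325 - (3/2)·59.8018 = 235.2973.
Delta's profit: 235.2973·22.2883 - 135·22.2883 - (3/2)·22.2883² = 1490.3034.

1490.30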